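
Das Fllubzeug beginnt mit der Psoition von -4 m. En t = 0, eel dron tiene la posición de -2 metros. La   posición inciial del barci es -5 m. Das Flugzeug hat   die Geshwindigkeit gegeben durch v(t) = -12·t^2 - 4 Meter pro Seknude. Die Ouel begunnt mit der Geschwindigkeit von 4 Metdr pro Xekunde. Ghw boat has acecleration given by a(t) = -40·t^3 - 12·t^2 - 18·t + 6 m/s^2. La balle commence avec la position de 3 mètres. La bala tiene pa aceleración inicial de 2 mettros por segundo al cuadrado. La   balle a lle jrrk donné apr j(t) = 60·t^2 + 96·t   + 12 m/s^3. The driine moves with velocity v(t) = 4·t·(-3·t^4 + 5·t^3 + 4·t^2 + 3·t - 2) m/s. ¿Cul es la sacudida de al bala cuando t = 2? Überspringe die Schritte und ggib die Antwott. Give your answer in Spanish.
La sacudida en t = 2 es j = 444.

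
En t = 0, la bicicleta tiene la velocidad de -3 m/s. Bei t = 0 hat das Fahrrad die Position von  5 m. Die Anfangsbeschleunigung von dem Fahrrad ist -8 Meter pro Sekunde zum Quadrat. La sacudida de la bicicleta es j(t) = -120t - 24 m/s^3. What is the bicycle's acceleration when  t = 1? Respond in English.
We must find the integral of our jerk equation j(t) = -120·t - 24 1 time. Taking ∫j(t)dt and applying a(0) = -8, we find a(t) = -60·t^2 - 24·t - 8. From the given acceleration equation a(t) = -60·t^2 - 24·t - 8, we substitute t = 1 to get a = -92.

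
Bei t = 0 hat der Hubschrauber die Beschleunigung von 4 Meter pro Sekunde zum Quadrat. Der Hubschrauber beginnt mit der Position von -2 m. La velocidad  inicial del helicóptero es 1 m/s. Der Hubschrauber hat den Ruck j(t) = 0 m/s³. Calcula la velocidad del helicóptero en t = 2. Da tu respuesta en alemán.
Ausgehend von dem Ruck j(t) = 0, nehmen wir 2 Stammfunktionen. Die Stammfunktion von dem Ruck, mit a(0) = 4, ergibt die Beschleunigung: a(t) = 4. Die Stammfunktion von der Beschleunigung, mit v(0) = 1, ergibt die Geschwindigkeit: v(t) = 4·t + 1. Aus der Gleichung für die Geschwindigkeit v(t) = 4·t + 1, setzen wir t = 2 ein und erhalten v = 9.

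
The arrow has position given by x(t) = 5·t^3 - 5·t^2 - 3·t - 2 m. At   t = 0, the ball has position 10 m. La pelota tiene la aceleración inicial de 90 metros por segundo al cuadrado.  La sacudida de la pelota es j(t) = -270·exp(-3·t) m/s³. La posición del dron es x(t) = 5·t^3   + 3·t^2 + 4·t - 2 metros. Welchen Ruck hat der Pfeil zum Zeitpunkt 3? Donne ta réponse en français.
En partant de la position x(t) = 5·t^3 - 5·t^2 - 3·t - 2, nous prenons 3 dérivées. En prenant d/dt de x(t), nous trouvons v(t) = 15·t^2 - 10·t - 3. En prenant d/dt de v(t), nous trouvons a(t) = 30·t - 10. En dérivant l'accélération, nous obtenons le jerk: j(t) = 30. Nous avons le jerk j(t) = 30. En substituant t = 3: j(3) = 30.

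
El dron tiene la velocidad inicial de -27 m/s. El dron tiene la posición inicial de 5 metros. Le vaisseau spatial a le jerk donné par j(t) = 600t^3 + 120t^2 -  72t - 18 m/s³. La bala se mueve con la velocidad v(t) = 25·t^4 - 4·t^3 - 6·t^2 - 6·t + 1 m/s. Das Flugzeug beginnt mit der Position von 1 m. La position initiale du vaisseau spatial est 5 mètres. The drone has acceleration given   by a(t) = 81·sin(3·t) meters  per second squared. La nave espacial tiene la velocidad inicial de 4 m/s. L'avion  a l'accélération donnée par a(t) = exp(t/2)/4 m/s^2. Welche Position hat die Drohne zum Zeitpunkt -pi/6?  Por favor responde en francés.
Nous devons trouver l'intégrale de notre équation de l'accélération a(t) = 81·sin(3·t) 2 fois. En intégrant l'accélération et en utilisant la condition initiale v(0) = -27, nous obtenons v(t) = -27·cos(3·t). En intégrant la vitesse et en utilisant la condition initiale x(0) = 5, nous obtenons x(t) = 5 - 9·sin(3·t). De l'équation de la position x(t) = 5 - 9·sin(3·t), nous substituons t = -pi/6 pour obtenir x = 14.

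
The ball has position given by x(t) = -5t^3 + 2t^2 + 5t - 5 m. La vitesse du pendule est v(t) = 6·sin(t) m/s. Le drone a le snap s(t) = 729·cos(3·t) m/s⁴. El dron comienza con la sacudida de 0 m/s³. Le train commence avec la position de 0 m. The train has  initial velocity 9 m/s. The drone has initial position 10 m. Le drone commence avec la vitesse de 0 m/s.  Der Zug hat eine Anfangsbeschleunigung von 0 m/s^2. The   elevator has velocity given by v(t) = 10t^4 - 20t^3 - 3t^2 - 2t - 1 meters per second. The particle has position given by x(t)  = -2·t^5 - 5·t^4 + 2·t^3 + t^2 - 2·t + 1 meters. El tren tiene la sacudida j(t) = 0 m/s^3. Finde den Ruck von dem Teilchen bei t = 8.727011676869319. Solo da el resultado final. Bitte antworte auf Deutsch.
Die Antwort ist -10174.5293382099.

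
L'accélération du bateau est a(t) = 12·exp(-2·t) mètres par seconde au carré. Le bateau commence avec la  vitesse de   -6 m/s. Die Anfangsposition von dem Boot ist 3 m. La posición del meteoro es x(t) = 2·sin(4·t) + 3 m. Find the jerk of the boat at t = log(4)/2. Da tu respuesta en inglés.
We must differentiate our acceleration equation a(t) = 12·exp(-2·t) 1 time. Taking d/dt of a(t), we find j(t) = -24·exp(-2·t). From the given jerk equation j(t) = -24·exp(-2·t), we substitute t = log(4)/2 to get j = -6.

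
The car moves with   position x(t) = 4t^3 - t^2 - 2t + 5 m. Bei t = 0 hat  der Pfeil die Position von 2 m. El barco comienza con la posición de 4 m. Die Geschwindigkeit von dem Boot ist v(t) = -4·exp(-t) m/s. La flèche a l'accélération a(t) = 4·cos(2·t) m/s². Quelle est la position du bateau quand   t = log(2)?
Pour résoudre ceci, nous devons prendre 1 primitive de notre équation de la vitesse v(t) = -4·exp(-t). La primitive de la vitesse, avec x(0) = 4, donne la position: x(t) = 4·exp(-t). De l'équation de la position x(t) = 4·exp(-t), nous substituons t = log(2) pour obtenir x = 2.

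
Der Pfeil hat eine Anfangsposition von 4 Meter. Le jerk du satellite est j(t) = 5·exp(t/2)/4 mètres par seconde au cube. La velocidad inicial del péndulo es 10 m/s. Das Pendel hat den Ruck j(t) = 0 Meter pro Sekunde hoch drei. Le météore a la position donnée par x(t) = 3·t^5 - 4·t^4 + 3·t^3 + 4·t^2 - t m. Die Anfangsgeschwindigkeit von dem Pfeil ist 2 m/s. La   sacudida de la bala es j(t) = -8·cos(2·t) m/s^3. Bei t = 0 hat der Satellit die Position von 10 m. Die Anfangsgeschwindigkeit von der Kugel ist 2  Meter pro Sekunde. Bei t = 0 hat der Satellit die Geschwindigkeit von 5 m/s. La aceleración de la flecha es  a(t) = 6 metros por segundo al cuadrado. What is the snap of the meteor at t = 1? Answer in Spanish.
Debemos derivar nuestra ecuación de la posición x(t) = 3·t^5 - 4·t^4 + 3·t^3 + 4·t^2 - t 4 veces. Derivando la posición, obtenemos la velocidad: v(t) = 15·t^4 - 16·t^3 + 9·t^2 + 8·t - 1. Tomando d/dt de v(t), encontramos a(t) = 60·t^3 - 48·t^2 + 18·t + 8. Tomando d/dt de a(t), encontramos j(t) = 180·t^2 - 96·t + 18. La derivada de la sacudida da el snap: s(t) = 360·t - 96. Tenemos el snap s(t) = 360·t - 96. Sustituyendo t = 1: s(1) = 264.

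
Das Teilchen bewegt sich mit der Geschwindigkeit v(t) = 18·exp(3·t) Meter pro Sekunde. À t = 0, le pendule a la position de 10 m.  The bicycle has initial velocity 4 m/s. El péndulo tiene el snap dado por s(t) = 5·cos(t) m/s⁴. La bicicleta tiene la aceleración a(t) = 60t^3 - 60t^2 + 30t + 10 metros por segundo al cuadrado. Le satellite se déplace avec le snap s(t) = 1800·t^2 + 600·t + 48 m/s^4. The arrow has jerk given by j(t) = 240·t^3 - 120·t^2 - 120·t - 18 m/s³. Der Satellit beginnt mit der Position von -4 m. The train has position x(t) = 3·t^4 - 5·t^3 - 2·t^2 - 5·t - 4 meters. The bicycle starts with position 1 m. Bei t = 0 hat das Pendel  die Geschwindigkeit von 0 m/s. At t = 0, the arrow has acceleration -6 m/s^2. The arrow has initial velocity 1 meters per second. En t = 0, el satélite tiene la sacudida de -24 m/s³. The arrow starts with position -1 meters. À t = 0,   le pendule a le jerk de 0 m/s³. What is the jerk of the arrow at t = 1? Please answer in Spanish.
Usando j(t) = 240·t^3 - 120·t^2 - 120·t - 18 y sustituyendo t = 1, encontramos j = -18.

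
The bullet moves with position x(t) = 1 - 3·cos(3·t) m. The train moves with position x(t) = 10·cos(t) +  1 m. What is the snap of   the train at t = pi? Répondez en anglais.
To solve this, we need to take 4 derivatives of our position equation x(t) = 10·cos(t) + 1. Taking d/dt of x(t), we find v(t) = -10·sin(t). Taking d/dt of v(t), we find a(t) = -10·cos(t). Taking d/dt of a(t), we find j(t) = 10·sin(t). Differentiating jerk, we get snap: s(t) = 10·cos(t). We have snap s(t) = 10·cos(t). Substituting t = pi: s(pi) = -10.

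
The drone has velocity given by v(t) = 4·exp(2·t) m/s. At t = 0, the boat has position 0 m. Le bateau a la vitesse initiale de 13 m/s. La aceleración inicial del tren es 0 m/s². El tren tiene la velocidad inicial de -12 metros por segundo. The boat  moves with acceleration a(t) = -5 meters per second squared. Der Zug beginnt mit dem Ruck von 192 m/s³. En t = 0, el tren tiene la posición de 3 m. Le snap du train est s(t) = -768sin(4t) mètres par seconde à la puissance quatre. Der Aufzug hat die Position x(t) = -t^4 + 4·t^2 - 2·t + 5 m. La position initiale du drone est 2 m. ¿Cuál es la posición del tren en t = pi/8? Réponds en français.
Nous devons trouver l'intégrale de notre équation du snap s(t) = -768·sin(4·t) 4 fois. En prenant ∫s(t)dt et en appliquant j(0) = 192, nous trouvons j(t) = 192·cos(4·t). La primitive du jerk, avec a(0) = 0, donne l'accélération: a(t) = 48·sin(4·t). La primitive de l'accélération est la vitesse. En utilisant v(0) = -12, nous obtenons v(t) = -12·cos(4·t). En prenant ∫v(t)dt et en appliquant x(0) = 3, nous trouvons x(t) = 3 - 3·sin(4·t). De l'équation de la position x(t) = 3 - 3·sin(4·t), nous substituons t = pi/8 pour obtenir x = 0.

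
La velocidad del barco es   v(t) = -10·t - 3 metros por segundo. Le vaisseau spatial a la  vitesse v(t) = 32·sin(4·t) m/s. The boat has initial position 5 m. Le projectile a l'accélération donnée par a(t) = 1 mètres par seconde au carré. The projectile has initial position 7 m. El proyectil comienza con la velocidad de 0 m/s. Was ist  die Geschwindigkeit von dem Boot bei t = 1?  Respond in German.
Wir haben die Geschwindigkeit v(t) = -10·t - 3. Durch Einsetzen von t = 1: v(1) = -13.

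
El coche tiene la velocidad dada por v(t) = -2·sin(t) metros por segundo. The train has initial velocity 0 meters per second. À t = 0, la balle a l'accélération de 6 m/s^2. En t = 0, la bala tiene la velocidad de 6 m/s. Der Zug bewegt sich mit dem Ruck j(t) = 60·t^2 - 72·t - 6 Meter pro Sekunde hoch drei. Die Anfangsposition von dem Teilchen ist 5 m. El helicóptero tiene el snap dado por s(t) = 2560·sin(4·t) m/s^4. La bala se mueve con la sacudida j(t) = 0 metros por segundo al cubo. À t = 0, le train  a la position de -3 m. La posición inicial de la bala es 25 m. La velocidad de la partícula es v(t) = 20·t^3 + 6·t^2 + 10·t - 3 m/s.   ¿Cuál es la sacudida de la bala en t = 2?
Tenemos la sacudida j(t) = 0. Sustituyendo t = 2: j(2) = 0.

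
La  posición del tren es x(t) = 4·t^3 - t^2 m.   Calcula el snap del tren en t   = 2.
Partiendo de la posición x(t) = 4·t^3 - t^2, tomamos 4 derivadas. Derivando la posición, obtenemos la velocidad: v(t) = 12·t^2 - 2·t. La derivada de la velocidad da la aceleración: a(t) = 24·t - 2. La derivada de la aceleración da la sacudida: j(t) = 24. Tomando d/dt de j(t), encontramos s(t) = 0. De la ecuación del snap s(t) = 0, sustituimos t = 2 para obtener s = 0.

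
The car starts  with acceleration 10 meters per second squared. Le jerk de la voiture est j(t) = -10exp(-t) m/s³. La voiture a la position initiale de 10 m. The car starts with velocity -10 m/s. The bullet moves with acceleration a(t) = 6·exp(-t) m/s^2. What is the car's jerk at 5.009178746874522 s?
We have jerk j(t) = -10·exp(-t). Substituting t = 5.009178746874522: j(5.009178746874522) = -0.0667638405667896.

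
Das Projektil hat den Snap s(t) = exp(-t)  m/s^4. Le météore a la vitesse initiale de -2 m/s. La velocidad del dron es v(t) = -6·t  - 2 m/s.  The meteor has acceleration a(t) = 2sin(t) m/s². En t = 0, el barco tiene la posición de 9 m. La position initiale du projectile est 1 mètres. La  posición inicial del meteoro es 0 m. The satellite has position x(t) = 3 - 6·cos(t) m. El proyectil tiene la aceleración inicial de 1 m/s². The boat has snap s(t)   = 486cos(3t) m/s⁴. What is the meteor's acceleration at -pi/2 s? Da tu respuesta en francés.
En utilisant a(t) = 2·sin(t) et en substituant t = -pi/2, nous trouvons a = -2.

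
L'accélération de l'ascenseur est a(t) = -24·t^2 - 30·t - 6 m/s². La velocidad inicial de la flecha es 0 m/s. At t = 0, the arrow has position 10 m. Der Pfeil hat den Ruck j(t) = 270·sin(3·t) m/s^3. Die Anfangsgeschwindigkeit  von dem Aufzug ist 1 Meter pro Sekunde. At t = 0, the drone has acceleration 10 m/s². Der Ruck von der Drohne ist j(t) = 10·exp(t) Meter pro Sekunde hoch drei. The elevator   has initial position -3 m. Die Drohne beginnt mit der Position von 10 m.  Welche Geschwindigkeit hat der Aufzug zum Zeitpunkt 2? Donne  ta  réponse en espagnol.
Necesitamos integrar nuestra ecuación de la aceleración a(t) = -24·t^2 - 30·t - 6 1 vez. La integral de la aceleración, con v(0) = 1, da la velocidad: v(t) = -8·t^3 - 15·t^2 - 6·t + 1. Tenemos la velocidad v(t) = -8·t^3 - 15·t^2 - 6·t + 1. Sustituyendo t = 2: v(2) = -135.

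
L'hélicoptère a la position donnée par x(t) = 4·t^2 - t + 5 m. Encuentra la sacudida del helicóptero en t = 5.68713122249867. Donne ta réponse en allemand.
Wir müssen unsere Gleichung für die Position x(t) = 4·t^2 - t + 5 3-mal ableiten. Die Ableitung von der Position ergibt die Geschwindigkeit: v(t) = 8·t - 1. Die Ableitung von der Geschwindigkeit ergibt die Beschleunigung: a(t) = 8. Mit d/dt von a(t) finden wir j(t) = 0. Aus der Gleichung für den Ruck j(t) = 0, setzen wir t = 5.68713122249867 ein und erhalten j = 0.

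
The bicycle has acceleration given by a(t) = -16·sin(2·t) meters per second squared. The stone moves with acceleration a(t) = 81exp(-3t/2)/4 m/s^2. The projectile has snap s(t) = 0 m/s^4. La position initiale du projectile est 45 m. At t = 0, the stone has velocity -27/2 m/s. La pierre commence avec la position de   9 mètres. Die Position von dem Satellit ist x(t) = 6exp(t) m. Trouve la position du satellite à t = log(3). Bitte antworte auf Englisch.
We have position x(t) = 6·exp(t). Substituting t = log(3): x(log(3)) = 18.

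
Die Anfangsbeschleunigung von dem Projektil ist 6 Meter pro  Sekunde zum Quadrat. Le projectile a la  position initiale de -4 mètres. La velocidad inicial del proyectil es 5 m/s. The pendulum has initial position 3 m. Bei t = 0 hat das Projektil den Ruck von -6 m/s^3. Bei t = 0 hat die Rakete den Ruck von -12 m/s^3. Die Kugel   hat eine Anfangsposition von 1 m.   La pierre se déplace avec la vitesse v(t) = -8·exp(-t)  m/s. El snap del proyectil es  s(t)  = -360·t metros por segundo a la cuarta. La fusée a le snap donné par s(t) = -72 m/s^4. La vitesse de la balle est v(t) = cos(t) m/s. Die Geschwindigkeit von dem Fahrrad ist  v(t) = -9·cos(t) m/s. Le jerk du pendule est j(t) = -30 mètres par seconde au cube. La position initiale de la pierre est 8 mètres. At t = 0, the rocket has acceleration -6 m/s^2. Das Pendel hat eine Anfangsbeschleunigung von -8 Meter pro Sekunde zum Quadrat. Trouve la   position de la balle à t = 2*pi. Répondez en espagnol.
Debemos encontrar la antiderivada de nuestra ecuación de la velocidad v(t) = cos(t) 1 vez. Tomando ∫v(t)dt y aplicando x(0) = 1, encontramos x(t) = sin(t) + 1. Tenemos la posición x(t) = sin(t) + 1. Sustituyendo t = 2*pi: x(2*pi) = 1.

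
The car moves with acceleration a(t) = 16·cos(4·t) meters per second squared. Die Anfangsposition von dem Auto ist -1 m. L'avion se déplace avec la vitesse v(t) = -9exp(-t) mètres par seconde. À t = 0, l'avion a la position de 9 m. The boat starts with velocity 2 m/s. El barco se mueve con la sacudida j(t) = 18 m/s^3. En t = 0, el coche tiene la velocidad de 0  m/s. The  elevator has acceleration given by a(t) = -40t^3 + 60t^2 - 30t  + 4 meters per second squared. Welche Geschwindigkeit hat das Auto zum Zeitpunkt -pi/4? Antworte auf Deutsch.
Wir müssen das Integral unserer Gleichung für die Beschleunigung a(t) = 16·cos(4·t) 1-mal finden. Mit ∫a(t)dt und Anwendung von v(0) = 0, finden wir v(t) = 4·sin(4·t). Mit v(t) = 4·sin(4·t) und Einsetzen von t = -pi/4, finden wir v = 0.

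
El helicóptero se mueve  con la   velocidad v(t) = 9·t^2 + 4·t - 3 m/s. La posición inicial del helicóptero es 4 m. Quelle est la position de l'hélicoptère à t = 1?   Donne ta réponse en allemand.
Wir müssen das Integral unserer Gleichung für die Geschwindigkeit v(t) = 9·t^2 + 4·t - 3 1-mal finden. Mit ∫v(t)dt und Anwendung von x(0) = 4, finden wir x(t) = 3·t^3 + 2·t^2 - 3·t + 4. Aus der Gleichung für die Position x(t) = 3·t^3 + 2·t^2 - 3·t + 4, setzen wir t = 1 ein und erhalten x = 6.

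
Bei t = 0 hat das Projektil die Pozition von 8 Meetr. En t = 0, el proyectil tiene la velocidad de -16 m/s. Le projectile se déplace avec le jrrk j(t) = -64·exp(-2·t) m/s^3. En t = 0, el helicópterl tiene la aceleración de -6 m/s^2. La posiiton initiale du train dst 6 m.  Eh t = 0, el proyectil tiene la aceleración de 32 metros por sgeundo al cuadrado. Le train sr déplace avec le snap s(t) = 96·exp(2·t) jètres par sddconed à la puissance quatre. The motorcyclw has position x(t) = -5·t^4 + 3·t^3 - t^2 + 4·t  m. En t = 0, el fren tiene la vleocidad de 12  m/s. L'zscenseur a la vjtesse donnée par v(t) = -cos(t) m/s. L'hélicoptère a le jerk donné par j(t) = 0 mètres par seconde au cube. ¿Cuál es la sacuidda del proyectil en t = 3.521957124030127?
Usando j(t) = -64·exp(-2·t) y sustituyendo t = 3.521957124030127, encontramos j = -0.0558530488658165.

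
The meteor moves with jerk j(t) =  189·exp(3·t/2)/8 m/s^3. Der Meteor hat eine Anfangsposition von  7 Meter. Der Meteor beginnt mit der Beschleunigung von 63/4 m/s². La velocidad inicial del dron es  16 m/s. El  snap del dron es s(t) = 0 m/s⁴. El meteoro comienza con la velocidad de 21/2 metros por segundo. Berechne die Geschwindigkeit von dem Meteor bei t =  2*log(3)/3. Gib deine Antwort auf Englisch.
We must find the integral of our jerk equation j(t) = 189·exp(3·t/2)/8 2 times. The integral of jerk is acceleration. Using a(0) = 63/4, we get a(t) = 63·exp(3·t/2)/4. Finding the antiderivative of a(t) and using v(0) = 21/2: v(t) = 21·exp(3·t/2)/2. From the given velocity equation v(t) = 21·exp(3·t/2)/2, we substitute t = 2*log(3)/3 to get v = 63/2.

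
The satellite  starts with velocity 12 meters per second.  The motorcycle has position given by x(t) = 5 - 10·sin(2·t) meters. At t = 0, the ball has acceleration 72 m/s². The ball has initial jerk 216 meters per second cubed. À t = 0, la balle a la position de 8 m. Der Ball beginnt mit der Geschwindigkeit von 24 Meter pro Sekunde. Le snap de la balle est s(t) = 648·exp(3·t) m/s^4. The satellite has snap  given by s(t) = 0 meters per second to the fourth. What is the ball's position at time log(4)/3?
To solve this, we need to take 4 integrals of our snap equation s(t) = 648·exp(3·t). Taking ∫s(t)dt and applying j(0) = 216, we find j(t) = 216·exp(3·t). Finding the antiderivative of j(t) and using a(0) = 72: a(t) = 72·exp(3·t). The integral of acceleration, with v(0) = 24, gives velocity: v(t) = 24·exp(3·t). The integral of velocity, with x(0) = 8, gives position: x(t) = 8·exp(3·t). Using x(t) = 8·exp(3·t) and substituting t = log(4)/3, we find x = 32.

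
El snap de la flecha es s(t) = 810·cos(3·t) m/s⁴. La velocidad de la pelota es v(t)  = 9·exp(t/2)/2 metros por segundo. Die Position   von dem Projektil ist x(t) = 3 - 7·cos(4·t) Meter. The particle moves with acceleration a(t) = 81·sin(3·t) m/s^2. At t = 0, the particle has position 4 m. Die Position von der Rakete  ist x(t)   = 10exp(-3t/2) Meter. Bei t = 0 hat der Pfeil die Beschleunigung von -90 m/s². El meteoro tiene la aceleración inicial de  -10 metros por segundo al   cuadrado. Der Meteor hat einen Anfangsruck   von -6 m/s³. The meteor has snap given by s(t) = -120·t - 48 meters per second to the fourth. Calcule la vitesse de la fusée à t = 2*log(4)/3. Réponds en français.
Nous devons dériver notre équation de la position x(t) = 10·exp(-3·t/2) 1 fois. En dérivant la position, nous obtenons la vitesse: v(t) = -15·exp(-3·t/2). De l'équation de la vitesse v(t) = -15·exp(-3·t/2), nous substituons t = 2*log(4)/3 pour obtenir v = -15/4.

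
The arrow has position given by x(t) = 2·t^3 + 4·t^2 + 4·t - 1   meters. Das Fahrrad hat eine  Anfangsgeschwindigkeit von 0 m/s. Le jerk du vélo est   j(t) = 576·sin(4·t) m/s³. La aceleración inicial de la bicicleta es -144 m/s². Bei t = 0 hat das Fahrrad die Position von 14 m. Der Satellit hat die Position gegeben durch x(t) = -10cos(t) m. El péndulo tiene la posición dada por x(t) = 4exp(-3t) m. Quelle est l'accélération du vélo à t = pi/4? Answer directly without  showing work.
a(pi/4) = 144.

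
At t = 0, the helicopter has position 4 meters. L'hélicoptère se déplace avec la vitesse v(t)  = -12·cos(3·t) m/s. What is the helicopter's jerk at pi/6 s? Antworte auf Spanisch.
Debemos derivar nuestra ecuación de la velocidad v(t) = -12·cos(3·t) 2 veces. La derivada de la velocidad da la aceleración: a(t) = 36·sin(3·t). Derivando la aceleración, obtenemos la sacudida: j(t) = 108·cos(3·t). Tenemos la sacudida j(t) = 108·cos(3·t). Sustituyendo t = pi/6: j(pi/6) = 0.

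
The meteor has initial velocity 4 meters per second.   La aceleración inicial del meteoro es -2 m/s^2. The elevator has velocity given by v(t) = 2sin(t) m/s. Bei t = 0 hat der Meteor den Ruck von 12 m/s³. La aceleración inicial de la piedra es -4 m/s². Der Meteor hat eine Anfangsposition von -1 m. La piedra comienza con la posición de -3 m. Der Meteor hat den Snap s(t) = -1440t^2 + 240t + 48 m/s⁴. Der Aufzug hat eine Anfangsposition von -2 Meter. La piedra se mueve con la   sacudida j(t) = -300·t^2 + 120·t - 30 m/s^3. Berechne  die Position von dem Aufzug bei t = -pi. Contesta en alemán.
Wir müssen unsere Gleichung für die Geschwindigkeit v(t) = 2·sin(t) 1-mal integrieren. Durch Integration von der Geschwindigkeit und Verwendung der Anfangsbedingung x(0) = -2, erhalten wir x(t) = -2·cos(t). Mit x(t) = -2·cos(t) und Einsetzen von t = -pi, finden wir x = 2.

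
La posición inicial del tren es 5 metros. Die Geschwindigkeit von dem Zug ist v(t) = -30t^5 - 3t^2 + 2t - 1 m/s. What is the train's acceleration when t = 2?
Starting from velocity v(t) = -30·t^5 - 3·t^2 + 2·t - 1, we take 1 derivative. Taking d/dt of v(t), we find a(t) = -150·t^4 - 6·t + 2. From the given acceleration equation a(t) = -150·t^4 - 6·t + 2, we substitute t = 2 to get a = -2410.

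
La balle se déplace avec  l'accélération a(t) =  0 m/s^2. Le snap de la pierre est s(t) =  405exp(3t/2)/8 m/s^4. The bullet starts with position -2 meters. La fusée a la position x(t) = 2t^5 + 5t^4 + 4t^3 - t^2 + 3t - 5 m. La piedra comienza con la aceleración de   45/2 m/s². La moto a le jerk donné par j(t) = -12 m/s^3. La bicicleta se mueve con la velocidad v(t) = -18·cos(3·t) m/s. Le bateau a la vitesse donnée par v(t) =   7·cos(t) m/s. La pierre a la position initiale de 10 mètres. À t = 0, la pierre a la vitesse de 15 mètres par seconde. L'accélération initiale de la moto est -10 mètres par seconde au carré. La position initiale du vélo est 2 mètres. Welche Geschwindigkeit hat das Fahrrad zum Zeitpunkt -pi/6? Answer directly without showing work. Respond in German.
v(-pi/6) = 0.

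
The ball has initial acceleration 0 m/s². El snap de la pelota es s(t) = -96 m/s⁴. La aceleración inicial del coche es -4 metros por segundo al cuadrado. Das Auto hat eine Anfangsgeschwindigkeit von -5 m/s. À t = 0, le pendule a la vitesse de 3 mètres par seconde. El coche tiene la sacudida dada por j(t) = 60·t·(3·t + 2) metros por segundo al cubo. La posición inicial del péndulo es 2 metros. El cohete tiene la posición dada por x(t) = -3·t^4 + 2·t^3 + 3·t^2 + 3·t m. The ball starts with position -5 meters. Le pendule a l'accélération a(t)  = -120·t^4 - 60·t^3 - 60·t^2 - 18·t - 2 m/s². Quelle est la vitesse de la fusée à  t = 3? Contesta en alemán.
Um dies zu lösen, müssen wir 1 Ableitung unserer Gleichung für die Position x(t) = -3·t^4 + 2·t^3 + 3·t^2 + 3·t nehmen. Durch Ableiten von der Position erhalten wir die Geschwindigkeit: v(t) = -12·t^3 + 6·t^2 + 6·t + 3. Aus der Gleichung für die Geschwindigkeit v(t) = -12·t^3 + 6·t^2 + 6·t + 3, setzen wir t = 3 ein und erhalten v = -249.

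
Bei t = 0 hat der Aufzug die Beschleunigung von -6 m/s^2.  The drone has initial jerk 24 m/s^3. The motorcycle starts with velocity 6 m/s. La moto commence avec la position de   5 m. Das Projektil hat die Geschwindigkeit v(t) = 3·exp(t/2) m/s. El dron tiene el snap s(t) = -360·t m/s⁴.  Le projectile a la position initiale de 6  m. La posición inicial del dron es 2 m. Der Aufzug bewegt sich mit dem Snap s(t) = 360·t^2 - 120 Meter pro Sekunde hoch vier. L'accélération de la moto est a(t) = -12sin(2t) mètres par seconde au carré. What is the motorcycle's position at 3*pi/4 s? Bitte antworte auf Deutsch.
Um dies zu lösen, müssen wir 2 Stammfunktionen unserer Gleichung für die Beschleunigung a(t) = -12·sin(2·t) finden. Die Stammfunktion von der Beschleunigung ist die Geschwindigkeit. Mit v(0) = 6 erhalten wir v(t) = 6·cos(2·t). Mit ∫v(t)dt und Anwendung von x(0) = 5, finden wir x(t) = 3·sin(2·t) + 5. Wir haben die Position x(t) = 3·sin(2·t) + 5. Durch Einsetzen von t = 3*pi/4: x(3*pi/4) = 2.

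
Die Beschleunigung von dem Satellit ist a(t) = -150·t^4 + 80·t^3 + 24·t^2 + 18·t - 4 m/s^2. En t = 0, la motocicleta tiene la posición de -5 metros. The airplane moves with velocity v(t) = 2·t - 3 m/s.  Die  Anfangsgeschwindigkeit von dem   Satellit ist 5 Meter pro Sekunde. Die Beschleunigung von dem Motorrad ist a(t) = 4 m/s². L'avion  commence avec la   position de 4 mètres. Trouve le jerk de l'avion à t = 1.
Pour résoudre ceci, nous devons prendre 2 dérivées de notre équation de la vitesse v(t) = 2·t - 3. La dérivée de la vitesse donne l'accélération: a(t) = 2. En dérivant l'accélération, nous obtenons le jerk: j(t) = 0. Nous avons le jerk j(t) = 0. En substituant t = 1: j(1) = 0.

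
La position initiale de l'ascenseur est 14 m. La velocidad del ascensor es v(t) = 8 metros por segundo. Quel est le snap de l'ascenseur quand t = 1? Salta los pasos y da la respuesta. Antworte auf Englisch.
The snap at t = 1 is s = 0.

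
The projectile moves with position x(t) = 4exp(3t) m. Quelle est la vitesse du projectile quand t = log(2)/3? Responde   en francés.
En partant de la position x(t) = 4·exp(3·t), nous prenons 1 dérivée. En dérivant la position, nous obtenons la vitesse: v(t) = 12·exp(3·t). En utilisant v(t) = 12·exp(3·t) et en substituant t = log(2)/3, nous trouvons v = 24.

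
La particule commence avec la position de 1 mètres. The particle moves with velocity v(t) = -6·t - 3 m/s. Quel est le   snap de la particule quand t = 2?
Pour résoudre ceci, nous devons prendre 3 dérivées de notre équation de la vitesse v(t) = -6·t - 3. En prenant d/dt de v(t), nous trouvons a(t) = -6. En prenant d/dt de a(t), nous trouvons j(t) = 0. En dérivant le jerk, nous obtenons le snap: s(t) = 0. De l'équation du snap s(t) = 0, nous substituons t = 2 pour obtenir s = 0.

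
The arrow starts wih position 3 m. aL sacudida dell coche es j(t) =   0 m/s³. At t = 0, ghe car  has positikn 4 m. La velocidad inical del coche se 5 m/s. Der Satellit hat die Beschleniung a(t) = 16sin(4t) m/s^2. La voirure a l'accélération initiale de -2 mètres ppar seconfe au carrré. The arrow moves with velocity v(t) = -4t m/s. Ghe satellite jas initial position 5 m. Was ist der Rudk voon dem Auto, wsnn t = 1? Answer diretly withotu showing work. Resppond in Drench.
La réponse est 0.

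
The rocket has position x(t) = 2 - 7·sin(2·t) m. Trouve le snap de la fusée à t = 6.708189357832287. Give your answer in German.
Ausgehend von der Position x(t) = 2 - 7·sin(2·t), nehmen wir 4 Ableitungen. Die Ableitung von der Position ergibt die Geschwindigkeit: v(t) = -14·cos(2·t). Mit d/dt von v(t) finden wir a(t) = 28·sin(2·t). Die Ableitung von der Beschleunigung ergibt den Ruck: j(t) = 56·cos(2·t). Die Ableitung von dem Ruck ergibt den Snap: s(t) = -112·sin(2·t). Mit s(t) = -112·sin(2·t) und Einsetzen von t = 6.708189357832287, finden wir s = -84.1440042061543.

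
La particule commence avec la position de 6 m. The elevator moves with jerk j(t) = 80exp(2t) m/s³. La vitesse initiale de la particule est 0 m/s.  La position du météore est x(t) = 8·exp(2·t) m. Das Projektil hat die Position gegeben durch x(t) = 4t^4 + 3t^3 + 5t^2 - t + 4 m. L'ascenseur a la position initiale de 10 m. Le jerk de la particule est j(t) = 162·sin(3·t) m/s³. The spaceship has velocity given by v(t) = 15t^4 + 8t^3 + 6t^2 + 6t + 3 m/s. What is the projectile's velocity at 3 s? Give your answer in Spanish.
Debemos derivar nuestra ecuación de la posición x(t) = 4·t^4 + 3·t^3 + 5·t^2 - t + 4 1 vez. Derivando la posición, obtenemos la velocidad: v(t) = 16·t^3 + 9·t^2 + 10·t - 1. Tenemos la velocidad v(t) = 16·t^3 + 9·t^2 + 10·t - 1. Sustituyendo t = 3: v(3) = 542.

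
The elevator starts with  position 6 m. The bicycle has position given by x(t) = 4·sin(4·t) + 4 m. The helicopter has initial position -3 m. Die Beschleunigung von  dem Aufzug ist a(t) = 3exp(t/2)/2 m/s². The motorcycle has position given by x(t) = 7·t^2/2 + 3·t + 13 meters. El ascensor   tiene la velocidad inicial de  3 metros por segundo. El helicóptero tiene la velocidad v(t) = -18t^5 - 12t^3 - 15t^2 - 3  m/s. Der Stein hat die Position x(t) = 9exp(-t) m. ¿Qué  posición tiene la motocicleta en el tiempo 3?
Usando x(t) = 7·t^2/2 + 3·t + 13 y sustituyendo t = 3, encontramos x = 107/2.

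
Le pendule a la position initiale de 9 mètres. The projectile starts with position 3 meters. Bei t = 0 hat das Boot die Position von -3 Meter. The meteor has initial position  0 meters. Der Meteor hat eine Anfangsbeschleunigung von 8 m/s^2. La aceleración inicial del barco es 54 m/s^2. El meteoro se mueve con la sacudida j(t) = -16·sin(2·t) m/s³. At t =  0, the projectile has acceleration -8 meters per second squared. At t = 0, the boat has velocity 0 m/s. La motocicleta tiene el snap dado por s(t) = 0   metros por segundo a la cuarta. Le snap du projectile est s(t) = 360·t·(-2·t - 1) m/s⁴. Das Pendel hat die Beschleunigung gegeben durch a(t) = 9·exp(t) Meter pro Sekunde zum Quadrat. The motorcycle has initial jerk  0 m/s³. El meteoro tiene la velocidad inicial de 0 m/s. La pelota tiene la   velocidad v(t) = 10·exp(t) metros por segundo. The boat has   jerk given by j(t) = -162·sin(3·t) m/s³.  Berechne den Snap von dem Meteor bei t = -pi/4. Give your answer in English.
Starting from jerk j(t) = -16·sin(2·t), we take 1 derivative. Taking d/dt of j(t), we find s(t) = -32·cos(2·t). Using s(t) = -32·cos(2·t) and substituting t = -pi/4, we find s = 0.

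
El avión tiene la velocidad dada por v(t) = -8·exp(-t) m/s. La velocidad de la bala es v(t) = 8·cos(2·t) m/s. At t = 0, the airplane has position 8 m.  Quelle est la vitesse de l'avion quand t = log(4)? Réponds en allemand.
Mit v(t) = -8·exp(-t) und Einsetzen von t = log(4), finden wir v = -2.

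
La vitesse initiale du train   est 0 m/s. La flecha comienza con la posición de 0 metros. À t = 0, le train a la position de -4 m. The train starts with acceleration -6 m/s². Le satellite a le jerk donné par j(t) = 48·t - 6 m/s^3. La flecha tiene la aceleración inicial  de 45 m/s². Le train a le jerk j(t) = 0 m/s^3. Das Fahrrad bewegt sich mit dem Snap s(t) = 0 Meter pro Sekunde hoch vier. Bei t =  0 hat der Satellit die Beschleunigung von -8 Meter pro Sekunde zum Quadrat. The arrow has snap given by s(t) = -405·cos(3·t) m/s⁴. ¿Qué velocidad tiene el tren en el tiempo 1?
Partiendo de la sacudida j(t) = 0, tomamos 2 integrales. Tomando ∫j(t)dt y aplicando a(0) = -6, encontramos a(t) = -6. La antiderivada de la aceleración, con v(0) = 0, da la velocidad: v(t) = -6·t. Tenemos la velocidad v(t) = -6·t. Sustituyendo t = 1: v(1) = -6.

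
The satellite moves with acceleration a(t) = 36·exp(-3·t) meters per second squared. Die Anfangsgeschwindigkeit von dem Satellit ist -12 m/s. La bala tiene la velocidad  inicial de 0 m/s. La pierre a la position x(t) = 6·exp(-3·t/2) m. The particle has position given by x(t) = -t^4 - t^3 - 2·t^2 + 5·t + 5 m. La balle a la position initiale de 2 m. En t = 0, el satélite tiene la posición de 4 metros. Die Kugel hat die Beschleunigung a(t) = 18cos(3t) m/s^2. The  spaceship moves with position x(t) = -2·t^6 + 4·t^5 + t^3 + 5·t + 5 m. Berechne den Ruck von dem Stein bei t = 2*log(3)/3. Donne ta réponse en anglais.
We must differentiate our position equation x(t) = 6·exp(-3·t/2) 3 times. Taking d/dt of x(t), we find v(t) = -9·exp(-3·t/2). Taking d/dt of v(t), we find a(t) = 27·exp(-3·t/2)/2. Differentiating acceleration, we get jerk: j(t) = -81·exp(-3·t/2)/4. From the given jerk equation j(t) = -81·exp(-3·t/2)/4, we substitute t = 2*log(3)/3 to get j = -27/4.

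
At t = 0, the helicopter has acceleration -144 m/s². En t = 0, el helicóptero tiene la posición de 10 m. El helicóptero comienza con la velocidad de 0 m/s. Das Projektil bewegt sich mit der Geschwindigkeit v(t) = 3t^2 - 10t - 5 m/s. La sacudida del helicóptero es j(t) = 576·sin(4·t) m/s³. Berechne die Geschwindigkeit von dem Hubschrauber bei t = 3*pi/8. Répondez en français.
Nous devons trouver la primitive de notre équation du jerk j(t) = 576·sin(4·t) 2 fois. En intégrant le jerk et en utilisant la condition initiale a(0) = -144, nous obtenons a(t) = -144·cos(4·t). En prenant ∫a(t)dt et en appliquant v(0) = 0, nous trouvons v(t) = -36·sin(4·t). En utilisant v(t) = -36·sin(4·t) et en substituant t = 3*pi/8, nous trouvons v = 36.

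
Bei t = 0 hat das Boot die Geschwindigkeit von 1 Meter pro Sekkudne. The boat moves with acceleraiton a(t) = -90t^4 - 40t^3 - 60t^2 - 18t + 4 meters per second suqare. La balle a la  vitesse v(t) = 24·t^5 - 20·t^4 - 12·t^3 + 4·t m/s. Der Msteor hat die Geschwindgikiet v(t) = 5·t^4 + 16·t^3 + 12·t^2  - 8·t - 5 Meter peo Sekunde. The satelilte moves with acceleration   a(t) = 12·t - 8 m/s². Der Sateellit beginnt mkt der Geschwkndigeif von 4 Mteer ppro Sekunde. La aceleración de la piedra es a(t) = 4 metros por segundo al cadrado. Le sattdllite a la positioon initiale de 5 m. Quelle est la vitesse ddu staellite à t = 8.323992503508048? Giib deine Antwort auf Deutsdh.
Wir müssen die Stammfunktion unserer Gleichung für die Beschleunigung a(t) = 12·t - 8 1-mal finden. Das Integral von der Beschleunigung ist die Geschwindigkeit. Mit v(0) = 4 erhalten wir v(t) = 6·t^2 - 8·t + 4. Aus der Gleichung für die Geschwindigkeit v(t) = 6·t^2 - 8·t + 4, setzen wir t = 8.323992503508048 ein und erhalten v = 353.141167162685.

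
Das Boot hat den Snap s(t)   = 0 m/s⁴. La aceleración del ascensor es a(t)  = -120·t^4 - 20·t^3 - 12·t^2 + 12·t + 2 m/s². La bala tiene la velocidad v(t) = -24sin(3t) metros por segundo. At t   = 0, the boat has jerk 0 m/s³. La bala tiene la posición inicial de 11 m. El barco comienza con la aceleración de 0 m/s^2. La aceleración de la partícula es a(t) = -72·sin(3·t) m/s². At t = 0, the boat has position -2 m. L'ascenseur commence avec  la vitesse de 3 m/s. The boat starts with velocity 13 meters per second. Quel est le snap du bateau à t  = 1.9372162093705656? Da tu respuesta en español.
Usando s(t) = 0 y sustituyendo t = 1.9372162093705656, encontramos s = 0.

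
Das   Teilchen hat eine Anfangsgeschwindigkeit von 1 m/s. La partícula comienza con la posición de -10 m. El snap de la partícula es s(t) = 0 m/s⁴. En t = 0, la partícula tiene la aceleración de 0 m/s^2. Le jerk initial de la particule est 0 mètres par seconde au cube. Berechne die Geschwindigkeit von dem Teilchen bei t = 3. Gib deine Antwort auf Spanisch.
Para resolver esto, necesitamos tomar 3 integrales de nuestra ecuación del snap s(t) = 0. La antiderivada del snap es la sacudida. Usando j(0) = 0, obtenemos j(t) = 0. La antiderivada de la sacudida, con a(0) = 0, da la aceleración: a(t) = 0. La integral de la aceleración es la velocidad. Usando v(0) = 1, obtenemos v(t) = 1. Tenemos la velocidad v(t) = 1. Sustituyendo t = 3: v(3) = 1.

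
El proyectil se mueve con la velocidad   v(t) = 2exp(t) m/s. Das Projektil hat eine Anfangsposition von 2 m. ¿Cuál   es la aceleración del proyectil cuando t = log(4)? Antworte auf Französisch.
Nous devons dériver notre équation de la vitesse v(t) = 2·exp(t) 1 fois. En prenant d/dt de v(t), nous trouvons a(t) = 2·exp(t). Nous avons l'accélération a(t) = 2·exp(t). En substituant t = log(4): a(log(4)) = 8.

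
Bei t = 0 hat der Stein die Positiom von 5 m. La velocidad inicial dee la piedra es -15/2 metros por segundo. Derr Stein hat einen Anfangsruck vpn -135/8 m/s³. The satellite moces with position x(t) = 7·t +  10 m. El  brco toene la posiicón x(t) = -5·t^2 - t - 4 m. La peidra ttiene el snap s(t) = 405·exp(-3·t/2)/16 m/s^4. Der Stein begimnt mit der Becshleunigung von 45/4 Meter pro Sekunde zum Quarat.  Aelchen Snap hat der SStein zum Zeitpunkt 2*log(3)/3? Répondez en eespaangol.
De la ecuación del snap s(t) = 405·exp(-3·t/2)/16, sustituimos t = 2*log(3)/3 para obtener s = 135/16.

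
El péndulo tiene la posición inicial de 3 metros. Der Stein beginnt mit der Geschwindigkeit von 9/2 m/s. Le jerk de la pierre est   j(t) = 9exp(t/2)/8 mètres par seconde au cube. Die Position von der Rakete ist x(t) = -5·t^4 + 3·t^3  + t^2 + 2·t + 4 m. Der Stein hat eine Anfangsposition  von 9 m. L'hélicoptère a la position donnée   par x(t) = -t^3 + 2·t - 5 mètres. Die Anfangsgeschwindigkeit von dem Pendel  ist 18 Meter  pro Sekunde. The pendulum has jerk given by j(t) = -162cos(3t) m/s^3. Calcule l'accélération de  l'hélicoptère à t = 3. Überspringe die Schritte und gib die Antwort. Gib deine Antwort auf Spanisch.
En t = 3, a = -18.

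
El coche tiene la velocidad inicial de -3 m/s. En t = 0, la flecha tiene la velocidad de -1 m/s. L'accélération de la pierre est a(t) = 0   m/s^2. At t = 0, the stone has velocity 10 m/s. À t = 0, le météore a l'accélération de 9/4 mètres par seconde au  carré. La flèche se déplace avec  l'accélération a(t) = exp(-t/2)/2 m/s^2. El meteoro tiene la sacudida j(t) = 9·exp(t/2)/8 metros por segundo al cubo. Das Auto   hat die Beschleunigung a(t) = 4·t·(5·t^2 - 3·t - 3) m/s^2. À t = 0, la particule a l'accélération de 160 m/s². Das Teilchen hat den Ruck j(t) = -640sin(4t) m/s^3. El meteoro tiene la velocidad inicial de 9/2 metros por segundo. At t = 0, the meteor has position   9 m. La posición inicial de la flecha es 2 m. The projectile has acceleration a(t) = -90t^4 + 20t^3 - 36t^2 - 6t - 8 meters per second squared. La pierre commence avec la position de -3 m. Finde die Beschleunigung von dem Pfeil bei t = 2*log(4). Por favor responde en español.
Usando a(t) = exp(-t/2)/2 y sustituyendo t = 2*log(4), encontramos a = 1/8.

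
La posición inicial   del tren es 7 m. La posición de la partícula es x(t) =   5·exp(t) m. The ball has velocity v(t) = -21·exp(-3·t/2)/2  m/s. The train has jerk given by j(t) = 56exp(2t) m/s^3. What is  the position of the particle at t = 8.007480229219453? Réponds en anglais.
From the given position equation x(t) = 5·exp(t), we substitute t = 8.007480229219453 to get x = 15016.6992121010.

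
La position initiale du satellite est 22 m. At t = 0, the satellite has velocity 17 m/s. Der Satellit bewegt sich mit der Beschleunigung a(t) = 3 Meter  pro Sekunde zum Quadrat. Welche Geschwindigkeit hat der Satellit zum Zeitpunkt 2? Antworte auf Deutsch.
Ausgehend von der Beschleunigung a(t) = 3, nehmen wir 1 Integral. Durch Integration von der Beschleunigung und Verwendung der Anfangsbedingung v(0) = 17, erhalten wir v(t) = 3·t + 17. Mit v(t) = 3·t + 17 und Einsetzen von t = 2, finden wir v = 23.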